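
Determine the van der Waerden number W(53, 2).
W(53, 2) = 53 + 1 = 54

A 2-term AP is any pair of integers, so a monochromatic 2-AP exists iff some colour is used at least twice. With 53 colours, the colouring i ↦ i on {1, ..., 53} uses each colour once, avoiding any monochromatic pair, so W(53, 2) > 53. For {1, ..., 54}, pigeonhole forces two integers of the same colour, which form a monochromatic 2-AP. Hence W(53, 2) = 54.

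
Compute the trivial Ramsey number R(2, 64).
R(2, 64) = 64

R(2, k) = k for all k ≥ 2: in a 2-colouring of K_k, either some edge is red (a red K_2) or all edges are blue (a blue K_k). And K_{63} coloured all-blue has no blue K_64, so R(2, 64) > 63. Hence R(2, 64) = 64.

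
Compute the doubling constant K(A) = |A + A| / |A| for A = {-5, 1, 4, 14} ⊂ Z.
K = |A + A| / |A| = 10/4 = 5/2

Enumerate A + A = {a + b : a, b ∈ A}. With |A| = 4, there are |A|^2 = 16 ordered sum pairs; collecting distinct values, A + A = {-10, -4, -1, 2, 5, 8, 9, 15, 18, 28}, so |A + A| = 10. Thus K = 10/4 = 5/2. For comparison, the minimum possible |A + A| over all 4-element sets is 2·4 − 1 = 7 (so min K = 7/4), attained only by arithmetic progressions.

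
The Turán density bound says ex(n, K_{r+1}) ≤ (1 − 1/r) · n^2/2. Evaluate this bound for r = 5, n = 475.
Turán density bound = (4/5) · 475^2/2 = 90250

Turán's theorem: ex(n, K_{r+1}) is achieved by the complete r-partite Turán graph T(n, r) with parts as balanced as possible, and is at most (1 − 1/r) · n^2/2. For r = 5, n = 475: the density bound is (4/5) · 225625/2 = 90250. Since 5 ∣ 475, the Turán graph T(475, 5) has parts of equal size 95, and its edge count e(T(475, 5)) = 90250 attains the density bound exactly.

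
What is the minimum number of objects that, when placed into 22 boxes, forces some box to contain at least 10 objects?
n = (10 − 1)·22 + 1 = 199

By the generalised pigeonhole principle, to guarantee some box contains ≥ r objects we need more than (r − 1) · k objects total. Threshold: n = (r − 1) · k + 1. With r = 10 and k = 22: n = 9 · 22 + 1 = 198 + 1 = 199. For n = 198 = 9 · 22, we can put exactly 9 objects in every box, avoiding 10 in any single one — so 199 is tight.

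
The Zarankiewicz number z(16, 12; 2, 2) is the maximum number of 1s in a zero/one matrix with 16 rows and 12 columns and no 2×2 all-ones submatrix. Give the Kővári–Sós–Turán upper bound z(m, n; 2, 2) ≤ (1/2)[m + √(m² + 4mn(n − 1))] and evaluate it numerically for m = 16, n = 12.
z(16, 12; 2, 2) ≤ (1/2)[16 + √(16² + 4·16·12·11)] = (1/2)[16 + √8704] = 54.6476

Kővári–Sós–Turán: let r_1, ..., r_16 be the row sums and z = Σ r_i the total number of 1s. Each pair of columns can share at most one row with both entries 1 (else a 2×2 all-ones block appears), so Σ_i C(r_i, 2) ≤ C(12, 2) = 66. By convexity Σ_i C(r_i, 2) ≥ 16·C(z/16, 2) = z(z − 16)/(2·16), giving z² − 16z − 16·12·11 ≤ 0 and hence z ≤ (1/2)[16 + √(256 + 4·2112)] = (1/2)[16 + √8704] ≈ (1/2)(16 + 93.2952) = 54.6476.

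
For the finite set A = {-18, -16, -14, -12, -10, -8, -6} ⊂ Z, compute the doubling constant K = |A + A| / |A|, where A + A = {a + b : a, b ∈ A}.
K = |A + A| / |A| = 13/7

Enumerate A + A = {a + b : a, b ∈ A}. With |A| = 7, there are |A|^2 = 49 ordered sum pairs; collecting distinct values, A + A = {-36, -34, -32, -30, -28, -26, -24, -22, -20, -18, -16, -14, -12}, so |A + A| = 13. Thus K = 13/7. Here |A + A| = 2|A| − 1 = 13, the minimum possible — so K = 13/7 is minimal, which holds iff A is an arithmetic progression.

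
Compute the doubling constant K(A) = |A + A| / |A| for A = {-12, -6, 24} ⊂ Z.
K = |A + A| / |A| = 6/3 = 2

Enumerate A + A = {a + b : a, b ∈ A}. With |A| = 3, there are |A|^2 = 9 ordered sum pairs; collecting distinct values, A + A = {-24, -18, -12, 12, 18, 48}, so |A + A| = 6. Thus K = 6/3 = 2. For comparison, the minimum possible |A + A| over all 3-element sets is 2·3 − 1 = 5 (so min K = 5/3), attained only by arithmetic progressions.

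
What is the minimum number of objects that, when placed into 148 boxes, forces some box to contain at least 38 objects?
n = (38 − 1)·148 + 1 = 5477

By the generalised pigeonhole principle, to guarantee some box contains ≥ r objects we need more than (r − 1) · k objects total. Threshold: n = (r − 1) · k + 1. With r = 38 and k = 148: n = 37 · 148 + 1 = 5476 + 1 = 5477. For n = 5476 = 37 · 148, we can put exactly 37 objects in every box, avoiding 38 in any single one — so 5477 is tight.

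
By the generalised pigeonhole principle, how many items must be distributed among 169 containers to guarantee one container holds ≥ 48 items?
n = (48 − 1)·169 + 1 = 7944

By the generalised pigeonhole principle, to guarantee some box contains ≥ r objects we need more than (r − 1) · k objects total. Threshold: n = (r − 1) · k + 1. With r = 48 and k = 169: n = 47 · 169 + 1 = 7943 + 1 = 7944. For n = 7943 = 47 · 169, we can put exactly 47 objects in every box, avoiding 48 in any single one — so 7944 is tight.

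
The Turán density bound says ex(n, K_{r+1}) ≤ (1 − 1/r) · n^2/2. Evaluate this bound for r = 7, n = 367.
Turán density bound = (6/7) · 367^2/2 = 404067/7 ≈ 57723.8571

Turán's theorem: ex(n, K_{r+1}) is achieved by the complete r-partite Turán graph T(n, r) with parts as balanced as possible, and is at most (1 − 1/r) · n^2/2. For r = 7, n = 367: the density bound is (6/7) · 134689/2 = 404067/7 ≈ 57723.8571. The integer-valued extremum is e(T(367, 7)) = 57723, which is strictly less than the density bound 404067/7 since 7 ∤ 367 (the parts of T(367, 7) cannot all be equal).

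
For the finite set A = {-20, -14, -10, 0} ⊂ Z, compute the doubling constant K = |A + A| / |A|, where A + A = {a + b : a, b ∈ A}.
K = |A + A| / |A| = 9/4

Enumerate A + A = {a + b : a, b ∈ A}. With |A| = 4, there are |A|^2 = 16 ordered sum pairs; collecting distinct values, A + A = {-40, -34, -30, -28, -24, -20, -14, -10, 0}, so |A + A| = 9. Thus K = 9/4. For comparison, the minimum possible |A + A| over all 4-element sets is 2·4 − 1 = 7 (so min K = 7/4), attained only by arithmetic progressions.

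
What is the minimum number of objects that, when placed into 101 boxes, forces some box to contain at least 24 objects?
n = (24 − 1)·101 + 1 = 2324

By the generalised pigeonhole principle, to guarantee some box contains ≥ r objects we need more than (r − 1) · k objects total. Threshold: n = (r − 1) · k + 1. With r = 24 and k = 101: n = 23 · 101 + 1 = 2323 + 1 = 2324. For n = 2323 = 23 · 101, we can put exactly 23 objects in every box, avoiding 24 in any single one — so 2324 is tight.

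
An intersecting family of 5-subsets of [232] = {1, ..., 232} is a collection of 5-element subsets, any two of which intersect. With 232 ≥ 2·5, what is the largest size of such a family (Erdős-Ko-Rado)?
max |F| = C(231, 4) = 115584315

Erdős-Ko-Rado (1961): when n ≥ 2k, max |F| = C(n−1, k−1). The bound is attained by the star {A : i ∈ A} for any fixed i ∈ [n]. Here C(232−1, 5−1) = C(231, 4) = 115584315.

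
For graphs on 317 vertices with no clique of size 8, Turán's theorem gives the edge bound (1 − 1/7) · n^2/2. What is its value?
Turán density bound = (6/7) · 317^2/2 = 301467/7 ≈ 43066.7143

Turán's theorem: ex(n, K_{r+1}) is achieved by the complete r-partite Turán graph T(n, r) with parts as balanced as possible, and is at most (1 − 1/r) · n^2/2. For r = 7, n = 317: the density bound is (6/7) · 100489/2 = 301467/7 ≈ 43066.7143. The integer-valued extremum is e(T(317, 7)) = 43066, which is strictly less than the density bound 301467/7 since 7 ∤ 317 (the parts of T(317, 7) cannot all be equal).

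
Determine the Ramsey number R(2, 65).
R(2, 65) = 65

R(2, k) = k for all k ≥ 2: in a 2-colouring of K_k, either some edge is red (a red K_2) or all edges are blue (a blue K_k). And K_{64} coloured all-blue has no blue K_65, so R(2, 65) > 64. Hence R(2, 65) = 65.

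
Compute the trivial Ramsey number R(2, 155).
R(2, 155) = 155

R(2, k) = k for all k ≥ 2: in a 2-colouring of K_k, either some edge is red (a red K_2) or all edges are blue (a blue K_k). And K_{154} coloured all-blue has no blue K_155, so R(2, 155) > 154. Hence R(2, 155) = 155.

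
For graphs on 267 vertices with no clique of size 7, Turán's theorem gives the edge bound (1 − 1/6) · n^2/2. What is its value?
Turán density bound = (5/6) · 267^2/2 = 118815/4 ≈ 29703.75

Turán's theorem: ex(n, K_{r+1}) is achieved by the complete r-partite Turán graph T(n, r) with parts as balanced as possible, and is at most (1 − 1/r) · n^2/2. For r = 6, n = 267: the density bound is (5/6) · 71289/2 = 118815/4 ≈ 29703.75. The integer-valued extremum is e(T(267, 6)) = 29703, which is strictly less than the density bound 118815/4 since 6 ∤ 267 (the parts of T(267, 6) cannot all be equal).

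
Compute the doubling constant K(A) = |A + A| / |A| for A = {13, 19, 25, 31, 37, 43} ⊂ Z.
K = |A + A| / |A| = 11/6

Enumerate A + A = {a + b : a, b ∈ A}. With |A| = 6, there are |A|^2 = 36 ordered sum pairs; collecting distinct values, A + A = {26, 32, 38, 44, 50, 56, 62, 68, 74, 80, 86}, so |A + A| = 11. Thus K = 11/6. Here |A + A| = 2|A| − 1 = 11, the minimum possible — so K = 11/6 is minimal, which holds iff A is an arithmetic progression.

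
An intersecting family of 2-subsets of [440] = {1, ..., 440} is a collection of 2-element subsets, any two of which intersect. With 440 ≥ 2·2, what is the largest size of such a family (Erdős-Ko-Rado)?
max |F| = C(439, 1) = 439

Erdős-Ko-Rado (1961): when n ≥ 2k, max |F| = C(n−1, k−1). The bound is attained by the star {A : i ∈ A} for any fixed i ∈ [n]. Here C(440−1, 2−1) = C(439, 1) = 439.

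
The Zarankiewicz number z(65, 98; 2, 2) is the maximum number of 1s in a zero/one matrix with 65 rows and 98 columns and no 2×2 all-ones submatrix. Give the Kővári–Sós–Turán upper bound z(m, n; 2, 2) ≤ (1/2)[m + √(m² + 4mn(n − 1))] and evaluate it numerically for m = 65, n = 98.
z(65, 98; 2, 2) ≤ (1/2)[65 + √(65² + 4·65·98·97)] = (1/2)[65 + √2475785] = 819.2314

Kővári–Sós–Turán: let r_1, ..., r_65 be the row sums and z = Σ r_i the total number of 1s. Each pair of columns can share at most one row with both entries 1 (else a 2×2 all-ones block appears), so Σ_i C(r_i, 2) ≤ C(98, 2) = 4753. By convexity Σ_i C(r_i, 2) ≥ 65·C(z/65, 2) = z(z − 65)/(2·65), giving z² − 65z − 65·98·97 ≤ 0 and hence z ≤ (1/2)[65 + √(4225 + 4·617890)] = (1/2)[65 + √2475785] ≈ (1/2)(65 + 1573.4627) = 819.2314.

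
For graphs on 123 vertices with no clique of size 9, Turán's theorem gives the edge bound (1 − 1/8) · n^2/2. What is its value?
Turán density bound = (7/8) · 123^2/2 = 105903/16 ≈ 6618.9375

Turán's theorem: ex(n, K_{r+1}) is achieved by the complete r-partite Turán graph T(n, r) with parts as balanced as possible, and is at most (1 − 1/r) · n^2/2. For r = 8, n = 123: the density bound is (7/8) · 15129/2 = 105903/16 ≈ 6618.9375. The integer-valued extremum is e(T(123, 8)) = 6618, which is strictly less than the density bound 105903/16 since 8 ∤ 123 (the parts of T(123, 8) cannot all be equal).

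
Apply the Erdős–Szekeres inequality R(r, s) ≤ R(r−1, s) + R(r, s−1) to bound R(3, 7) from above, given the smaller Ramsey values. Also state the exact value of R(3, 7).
R(3, 7) ≤ R(2, 7) + R(3, 6) = 7 + 18 = 25; exact value R(3, 7) = 23.

The Erdős–Szekeres recurrence R(r, s) ≤ R(r−1, s) + R(r, s−1) applied to (r, s) = (3, 7) gives
  R(3, 7) ≤ R(2, 7) + R(3, 6) = 7 + 18 = 25.
(Recall R(2, k) = k and R is symmetric.) The recurrence is not tight here (it gives 25, but the exact value is R(3, 7) = 23); the tight upper bound requires a sharper argument than the simple recurrence, combined with a lower-bound construction on K_{22}.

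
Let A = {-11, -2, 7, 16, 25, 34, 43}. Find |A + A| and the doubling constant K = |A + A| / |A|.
K = |A + A| / |A| = 13/7

Enumerate A + A = {a + b : a, b ∈ A}. With |A| = 7, there are |A|^2 = 49 ordered sum pairs; collecting distinct values, A + A = {-22, -13, -4, 5, 14, 23, 32, 41, 50, 59, 68, 77, 86}, so |A + A| = 13. Thus K = 13/7. Here |A + A| = 2|A| − 1 = 13, the minimum possible — so K = 13/7 is minimal, which holds iff A is an arithmetic progression.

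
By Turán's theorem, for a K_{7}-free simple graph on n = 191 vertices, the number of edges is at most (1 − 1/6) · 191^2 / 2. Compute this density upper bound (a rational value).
Turán density bound = (5/6) · 191^2/2 = 182405/12 ≈ 15200.4167

Turán's theorem: ex(n, K_{r+1}) is achieved by the complete r-partite Turán graph T(n, r) with parts as balanced as possible, and is at most (1 − 1/r) · n^2/2. For r = 6, n = 191: the density bound is (5/6) · 36481/2 = 182405/12 ≈ 15200.4167. The integer-valued extremum is e(T(191, 6)) = 15200, which is strictly less than the density bound 182405/12 since 6 ∤ 191 (the parts of T(191, 6) cannot all be equal).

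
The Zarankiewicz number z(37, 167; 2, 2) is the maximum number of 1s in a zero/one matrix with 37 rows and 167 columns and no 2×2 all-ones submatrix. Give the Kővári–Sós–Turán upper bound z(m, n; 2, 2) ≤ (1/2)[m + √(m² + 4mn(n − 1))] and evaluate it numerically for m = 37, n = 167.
z(37, 167; 2, 2) ≤ (1/2)[37 + √(37² + 4·37·167·166)] = (1/2)[37 + √4104225] = 1031.4443

Kővári–Sós–Turán: let r_1, ..., r_37 be the row sums and z = Σ r_i the total number of 1s. Each pair of columns can share at most one row with both entries 1 (else a 2×2 all-ones block appears), so Σ_i C(r_i, 2) ≤ C(167, 2) = 13861. By convexity Σ_i C(r_i, 2) ≥ 37·C(z/37, 2) = z(z − 37)/(2·37), giving z² − 37z − 37·167·166 ≤ 0 and hence z ≤ (1/2)[37 + √(1369 + 4·1025714)] = (1/2)[37 + √4104225] ≈ (1/2)(37 + 2025.8887) = 1031.4443.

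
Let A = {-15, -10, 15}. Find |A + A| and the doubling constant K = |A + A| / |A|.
K = |A + A| / |A| = 6/3 = 2

Enumerate A + A = {a + b : a, b ∈ A}. With |A| = 3, there are |A|^2 = 9 ordered sum pairs; collecting distinct values, A + A = {-30, -25, -20, 0, 5, 30}, so |A + A| = 6. Thus K = 6/3 = 2. For comparison, the minimum possible |A + A| over all 3-element sets is 2·3 − 1 = 5 (so min K = 5/3), attained only by arithmetic progressions.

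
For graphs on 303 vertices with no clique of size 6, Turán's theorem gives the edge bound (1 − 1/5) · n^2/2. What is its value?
Turán density bound = (4/5) · 303^2/2 = 183618/5 ≈ 36723.6

Turán's theorem: ex(n, K_{r+1}) is achieved by the complete r-partite Turán graph T(n, r) with parts as balanced as possible, and is at most (1 − 1/r) · n^2/2. For r = 5, n = 303: the density bound is (4/5) · 91809/2 = 183618/5 ≈ 36723.6. The integer-valued extremum is e(T(303, 5)) = 36723, which is strictly less than the density bound 183618/5 since 5 ∤ 303 (the parts of T(303, 5) cannot all be equal).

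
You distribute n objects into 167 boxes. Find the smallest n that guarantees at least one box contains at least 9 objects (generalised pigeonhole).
n = (9 − 1)·167 + 1 = 1337

By the generalised pigeonhole principle, to guarantee some box contains ≥ r objects we need more than (r − 1) · k objects total. Threshold: n = (r − 1) · k + 1. With r = 9 and k = 167: n = 8 · 167 + 1 = 1336 + 1 = 1337. For n = 1336 = 8 · 167, we can put exactly 8 objects in every box, avoiding 9 in any single one — so 1337 is tight.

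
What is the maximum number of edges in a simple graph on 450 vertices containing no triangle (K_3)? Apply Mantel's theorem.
ex(450, K_3) = ⌊450^2/4⌋ = 50625

Mantel (1907): a triangle-free graph on n vertices has at most ⌊n^2/4⌋ edges, with equality for the complete bipartite graph K_{⌊n/2⌋, ⌈n/2⌉}. For n = 450: ⌊450^2/4⌋ = ⌊202500/4⌋ = 50625. The extremal graph is K_{225, 225}, which has 225·225 = 50625 edges.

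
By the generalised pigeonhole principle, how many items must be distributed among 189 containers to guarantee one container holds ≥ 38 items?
n = (38 − 1)·189 + 1 = 6994

By the generalised pigeonhole principle, to guarantee some box contains ≥ r objects we need more than (r − 1) · k objects total. Threshold: n = (r − 1) · k + 1. With r = 38 and k = 189: n = 37 · 189 + 1 = 6993 + 1 = 6994. For n = 6993 = 37 · 189, we can put exactly 37 objects in every box, avoiding 38 in any single one — so 6994 is tight.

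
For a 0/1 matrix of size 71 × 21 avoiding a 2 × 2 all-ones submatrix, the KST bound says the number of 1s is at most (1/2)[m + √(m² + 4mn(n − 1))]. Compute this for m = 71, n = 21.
z(71, 21; 2, 2) ≤ (1/2)[71 + √(71² + 4·71·21·20)] = (1/2)[71 + √124321] = 211.7959

Kővári–Sós–Turán: let r_1, ..., r_71 be the row sums and z = Σ r_i the total number of 1s. Each pair of columns can share at most one row with both entries 1 (else a 2×2 all-ones block appears), so Σ_i C(r_i, 2) ≤ C(21, 2) = 210. By convexity Σ_i C(r_i, 2) ≥ 71·C(z/71, 2) = z(z − 71)/(2·71), giving z² − 71z − 71·21·20 ≤ 0 and hence z ≤ (1/2)[71 + √(5041 + 4·29820)] = (1/2)[71 + √124321] ≈ (1/2)(71 + 352.5918) = 211.7959.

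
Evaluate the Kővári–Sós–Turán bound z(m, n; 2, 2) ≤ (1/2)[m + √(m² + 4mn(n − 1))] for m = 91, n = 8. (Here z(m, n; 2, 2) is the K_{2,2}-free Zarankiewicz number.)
z(91, 8; 2, 2) ≤ (1/2)[91 + √(91² + 4·91·8·7)] = (1/2)[91 + √28665] = 130.1537

Kővári–Sós–Turán: let r_1, ..., r_91 be the row sums and z = Σ r_i the total number of 1s. Each pair of columns can share at most one row with both entries 1 (else a 2×2 all-ones block appears), so Σ_i C(r_i, 2) ≤ C(8, 2) = 28. By convexity Σ_i C(r_i, 2) ≥ 91·C(z/91, 2) = z(z − 91)/(2·91), giving z² − 91z − 91·8·7 ≤ 0 and hence z ≤ (1/2)[91 + √(8281 + 4·5096)] = (1/2)[91 + √28665] ≈ (1/2)(91 + 169.3074) = 130.1537.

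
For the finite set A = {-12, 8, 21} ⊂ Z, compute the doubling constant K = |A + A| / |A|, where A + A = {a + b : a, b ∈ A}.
K = |A + A| / |A| = 6/3 = 2

Enumerate A + A = {a + b : a, b ∈ A}. With |A| = 3, there are |A|^2 = 9 ordered sum pairs; collecting distinct values, A + A = {-24, -4, 9, 16, 29, 42}, so |A + A| = 6. Thus K = 6/3 = 2. For comparison, the minimum possible |A + A| over all 3-element sets is 2·3 − 1 = 5 (so min K = 5/3), attained only by arithmetic progressions.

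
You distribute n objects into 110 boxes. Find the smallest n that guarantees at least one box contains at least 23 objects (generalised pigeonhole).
n = (23 − 1)·110 + 1 = 2421

By the generalised pigeonhole principle, to guarantee some box contains ≥ r objects we need more than (r − 1) · k objects total. Threshold: n = (r − 1) · k + 1. With r = 23 and k = 110: n = 22 · 110 + 1 = 2420 + 1 = 2421. For n = 2420 = 22 · 110, we can put exactly 22 objects in every box, avoiding 23 in any single one — so 2421 is tight.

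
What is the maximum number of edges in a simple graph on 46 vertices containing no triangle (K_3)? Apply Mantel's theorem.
ex(46, K_3) = ⌊46^2/4⌋ = 529

Mantel (1907): a triangle-free graph on n vertices has at most ⌊n^2/4⌋ edges, with equality for the complete bipartite graph K_{⌊n/2⌋, ⌈n/2⌉}. For n = 46: ⌊46^2/4⌋ = ⌊2116/4⌋ = 529. The extremal graph is K_{23, 23}, which has 23·23 = 529 edges.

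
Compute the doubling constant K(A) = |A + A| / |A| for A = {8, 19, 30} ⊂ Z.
K = |A + A| / |A| = 5/3

Enumerate A + A = {a + b : a, b ∈ A}. With |A| = 3, there are |A|^2 = 9 ordered sum pairs; collecting distinct values, A + A = {16, 27, 38, 49, 60}, so |A + A| = 5. Thus K = 5/3. Here |A + A| = 2|A| − 1 = 5, the minimum possible — so K = 5/3 is minimal, which holds iff A is an arithmetic progression.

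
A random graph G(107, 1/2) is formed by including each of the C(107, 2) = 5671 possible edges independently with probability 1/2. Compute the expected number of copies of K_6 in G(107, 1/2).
E[# K_6] = C(107, 6) · (1/2)^C(6, 2) = 1807245622 / 2^15 = 903622811/16384 ≈ 55152.759460

For each 6-subset S of vertices (there are C(107, 6) = 1807245622 such S), let X_S = 1 if S induces a K_6 (all C(6, 2) = 15 edges present). Then P(X_S = 1) = (1/2)^15 = 1/32768. By linearity of expectation, E[# K_6] = C(107, 6) · (1/2)^15 = 1807245622 / 32768 = 903622811/16384 ≈ 55152.759460.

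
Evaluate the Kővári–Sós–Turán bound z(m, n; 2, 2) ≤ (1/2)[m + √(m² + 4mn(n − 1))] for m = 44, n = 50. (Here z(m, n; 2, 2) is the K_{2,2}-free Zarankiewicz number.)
z(44, 50; 2, 2) ≤ (1/2)[44 + √(44² + 4·44·50·49)] = (1/2)[44 + √433136] = 351.0653

Kővári–Sós–Turán: let r_1, ..., r_44 be the row sums and z = Σ r_i the total number of 1s. Each pair of columns can share at most one row with both entries 1 (else a 2×2 all-ones block appears), so Σ_i C(r_i, 2) ≤ C(50, 2) = 1225. By convexity Σ_i C(r_i, 2) ≥ 44·C(z/44, 2) = z(z − 44)/(2·44), giving z² − 44z − 44·50·49 ≤ 0 and hence z ≤ (1/2)[44 + √(1936 + 4·107800)] = (1/2)[44 + √433136] ≈ (1/2)(44 + 658.1307) = 351.0653.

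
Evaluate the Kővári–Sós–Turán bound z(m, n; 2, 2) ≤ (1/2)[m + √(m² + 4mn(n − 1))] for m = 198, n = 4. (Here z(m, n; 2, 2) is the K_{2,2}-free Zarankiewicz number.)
z(198, 4; 2, 2) ≤ (1/2)[198 + √(198² + 4·198·4·3)] = (1/2)[198 + √48708] = 209.3494

Kővári–Sós–Turán: let r_1, ..., r_198 be the row sums and z = Σ r_i the total number of 1s. Each pair of columns can share at most one row with both entries 1 (else a 2×2 all-ones block appears), so Σ_i C(r_i, 2) ≤ C(4, 2) = 6. By convexity Σ_i C(r_i, 2) ≥ 198·C(z/198, 2) = z(z − 198)/(2·198), giving z² − 198z − 198·4·3 ≤ 0 and hence z ≤ (1/2)[198 + √(39204 + 4·2376)] = (1/2)[198 + √48708] ≈ (1/2)(198 + 220.6989) = 209.3494.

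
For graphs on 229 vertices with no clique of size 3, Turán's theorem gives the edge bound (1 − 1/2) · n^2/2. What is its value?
Turán density bound = (1/2) · 229^2/2 = 52441/4 ≈ 13110.25

Turán's theorem: ex(n, K_{r+1}) is achieved by the complete r-partite Turán graph T(n, r) with parts as balanced as possible, and is at most (1 − 1/r) · n^2/2. For r = 2, n = 229: the density bound is (1/2) · 52441/2 = 52441/4 ≈ 13110.25. The integer-valued extremum is e(T(229, 2)) = 13110, which is strictly less than the density bound 52441/4 since 2 ∤ 229 (the parts of T(229, 2) cannot all be equal).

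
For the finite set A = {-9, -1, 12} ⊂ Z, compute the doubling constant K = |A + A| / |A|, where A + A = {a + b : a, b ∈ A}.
K = |A + A| / |A| = 6/3 = 2

Enumerate A + A = {a + b : a, b ∈ A}. With |A| = 3, there are |A|^2 = 9 ordered sum pairs; collecting distinct values, A + A = {-18, -10, -2, 3, 11, 24}, so |A + A| = 6. Thus K = 6/3 = 2. For comparison, the minimum possible |A + A| over all 3-element sets is 2·3 − 1 = 5 (so min K = 5/3), attained only by arithmetic progressions.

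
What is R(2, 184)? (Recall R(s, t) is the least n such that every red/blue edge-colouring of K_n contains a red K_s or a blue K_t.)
R(2, 184) = 184

R(2, k) = k for all k ≥ 2: in a 2-colouring of K_k, either some edge is red (a red K_2) or all edges are blue (a blue K_k). And K_{183} coloured all-blue has no blue K_184, so R(2, 184) > 183. Hence R(2, 184) = 184.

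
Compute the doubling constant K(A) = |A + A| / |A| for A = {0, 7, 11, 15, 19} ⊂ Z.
K = |A + A| / |A| = 12/5

Enumerate A + A = {a + b : a, b ∈ A}. With |A| = 5, there are |A|^2 = 25 ordered sum pairs; collecting distinct values, A + A = {0, 7, 11, 14, 15, 18, 19, 22, 26, 30, 34, 38}, so |A + A| = 12. Thus K = 12/5. For comparison, the minimum possible |A + A| over all 5-element sets is 2·5 − 1 = 9 (so min K = 9/5), attained only by arithmetic progressions.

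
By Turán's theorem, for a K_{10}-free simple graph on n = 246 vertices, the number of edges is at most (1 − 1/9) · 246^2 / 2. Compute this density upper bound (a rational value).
Turán density bound = (8/9) · 246^2/2 = 26896

Turán's theorem: ex(n, K_{r+1}) is achieved by the complete r-partite Turán graph T(n, r) with parts as balanced as possible, and is at most (1 − 1/r) · n^2/2. For r = 9, n = 246: the density bound is (8/9) · 60516/2 = 26896. The integer-valued extremum is e(T(246, 9)) = 26895, which is strictly less than the density bound 26896 since 9 ∤ 246 (the parts of T(246, 9) cannot all be equal).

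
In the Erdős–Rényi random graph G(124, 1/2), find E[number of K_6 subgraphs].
E[# K_6] = C(124, 6) · (1/2)^C(6, 2) = 4465475476 / 2^15 = 1116368869/8192 ≈ 136275.496704

For each 6-subset S of vertices (there are C(124, 6) = 4465475476 such S), let X_S = 1 if S induces a K_6 (all C(6, 2) = 15 edges present). Then P(X_S = 1) = (1/2)^15 = 1/32768. By linearity of expectation, E[# K_6] = C(124, 6) · (1/2)^15 = 4465475476 / 32768 = 1116368869/8192 ≈ 136275.496704.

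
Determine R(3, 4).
R(3, 4) = 9

Lower bound: an explicit 2-colouring of K_{8} (typically a Paley-type or other structured construction) avoids a red K_3 and a blue K_4, showing R(3, 4) > 8.
Upper bound: the Erdős–Szekeres recurrence R(r, t') ≤ R(r−1, t') + R(r, t'−1) (with the −1 refinement when both summands are even) yields R(3, 4) ≤ 9.
Hence R(3, 4) = 9.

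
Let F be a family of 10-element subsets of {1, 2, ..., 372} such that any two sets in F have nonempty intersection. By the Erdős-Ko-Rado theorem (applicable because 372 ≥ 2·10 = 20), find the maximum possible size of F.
max |F| = C(371, 9) = 332762829466097030

Erdős-Ko-Rado (1961): when n ≥ 2k, max |F| = C(n−1, k−1). The bound is attained by the star {A : i ∈ A} for any fixed i ∈ [n]. Here C(372−1, 10−1) = C(371, 9) = 332762829466097030.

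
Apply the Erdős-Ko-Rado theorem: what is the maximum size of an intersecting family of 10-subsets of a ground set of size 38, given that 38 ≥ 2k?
max |F| = C(37, 9) = 124403620

The Erdős-Ko-Rado theorem states: for n ≥ 2k, an intersecting family of k-subsets of an n-element set has size at most C(n − 1, k − 1), with equality for 'star' families {A ⊆ [n] : |A| = k, i ∈ A} (fix an element i). For n = 38, k = 10: C(37, 9) = 124403620.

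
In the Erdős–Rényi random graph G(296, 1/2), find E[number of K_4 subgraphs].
E[# K_4] = C(296, 4) · (1/2)^C(4, 2) = 313413310 / 2^6 = 156706655/32 = 4897082.96875

For each 4-subset S of vertices (there are C(296, 4) = 313413310 such S), let X_S = 1 if S induces a K_4 (all C(4, 2) = 6 edges present). Then P(X_S = 1) = (1/2)^6 = 1/64. By linearity of expectation, E[# K_4] = C(296, 4) · (1/2)^6 = 313413310 / 64 = 156706655/32 = 4897082.96875.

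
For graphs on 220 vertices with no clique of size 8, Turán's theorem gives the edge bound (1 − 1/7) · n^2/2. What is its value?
Turán density bound = (6/7) · 220^2/2 = 145200/7 ≈ 20742.8571

Turán's theorem: ex(n, K_{r+1}) is achieved by the complete r-partite Turán graph T(n, r) with parts as balanced as possible, and is at most (1 − 1/r) · n^2/2. For r = 7, n = 220: the density bound is (6/7) · 48400/2 = 145200/7 ≈ 20742.8571. The integer-valued extremum is e(T(220, 7)) = 20742, which is strictly less than the density bound 145200/7 since 7 ∤ 220 (the parts of T(220, 7) cannot all be equal).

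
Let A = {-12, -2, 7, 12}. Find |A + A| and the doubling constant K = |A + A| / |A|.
K = |A + A| / |A| = 10/4 = 5/2

Enumerate A + A = {a + b : a, b ∈ A}. With |A| = 4, there are |A|^2 = 16 ordered sum pairs; collecting distinct values, A + A = {-24, -14, -5, -4, 0, 5, 10, 14, 19, 24}, so |A + A| = 10. Thus K = 10/4 = 5/2. For comparison, the minimum possible |A + A| over all 4-element sets is 2·4 − 1 = 7 (so min K = 7/4), attained only by arithmetic progressions.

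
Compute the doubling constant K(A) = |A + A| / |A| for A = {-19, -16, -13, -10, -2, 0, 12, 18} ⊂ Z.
K = |A + A| / |A| = 30/8 = 15/4

Enumerate A + A = {a + b : a, b ∈ A}. With |A| = 8, there are |A|^2 = 64 ordered sum pairs; collecting distinct values, A + A = {-38, -35, -32, -29, -26, -23, -21, -20, -19, -18, -16, -15, -13, -12, -10, -7, -4, -2, -1, 0, 2, 5, 8, 10, 12, 16, 18, 24, 30, 36}, so |A + A| = 30. Thus K = 30/8 = 15/4. For comparison, the minimum possible |A + A| over all 8-element sets is 2·8 − 1 = 15 (so min K = 15/8), attained only by arithmetic progressions.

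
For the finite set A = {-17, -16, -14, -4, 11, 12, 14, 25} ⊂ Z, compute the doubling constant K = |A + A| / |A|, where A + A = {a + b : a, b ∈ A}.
K = |A + A| / |A| = 32/8 = 4

Enumerate A + A = {a + b : a, b ∈ A}. With |A| = 8, there are |A|^2 = 64 ordered sum pairs; collecting distinct values, A + A = {-34, -33, -32, -31, -30, -28, -21, -20, -18, -8, -6, -5, -4, -3, -2, 0, 7, 8, 9, 10, 11, 21, 22, 23, 24, 25, 26, 28, 36, 37, 39, 50}, so |A + A| = 32. Thus K = 32/8 = 4. For comparison, the minimum possible |A + A| over all 8-element sets is 2·8 − 1 = 15 (so min K = 15/8), attained only by arithmetic progressions.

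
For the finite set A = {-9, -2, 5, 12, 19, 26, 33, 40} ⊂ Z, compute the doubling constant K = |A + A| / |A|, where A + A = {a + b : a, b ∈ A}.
K = |A + A| / |A| = 15/8

Enumerate A + A = {a + b : a, b ∈ A}. With |A| = 8, there are |A|^2 = 64 ordered sum pairs; collecting distinct values, A + A = {-18, -11, -4, 3, 10, 17, 24, 31, 38, 45, 52, 59, 66, 73, 80}, so |A + A| = 15. Thus K = 15/8. Here |A + A| = 2|A| − 1 = 15, the minimum possible — so K = 15/8 is minimal, which holds iff A is an arithmetic progression.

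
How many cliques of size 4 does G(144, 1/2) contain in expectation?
E[# K_4] = C(144, 4) · (1/2)^C(4, 2) = 17178876 / 2^6 = 4294719/16 = 268419.9375

For each 4-subset S of vertices (there are C(144, 4) = 17178876 such S), let X_S = 1 if S induces a K_4 (all C(4, 2) = 6 edges present). Then P(X_S = 1) = (1/2)^6 = 1/64. By linearity of expectation, E[# K_4] = C(144, 4) · (1/2)^6 = 17178876 / 64 = 4294719/16 = 268419.9375.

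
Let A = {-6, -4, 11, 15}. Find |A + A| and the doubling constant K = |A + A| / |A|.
K = |A + A| / |A| = 10/4 = 5/2

Enumerate A + A = {a + b : a, b ∈ A}. With |A| = 4, there are |A|^2 = 16 ordered sum pairs; collecting distinct values, A + A = {-12, -10, -8, 5, 7, 9, 11, 22, 26, 30}, so |A + A| = 10. Thus K = 10/4 = 5/2. For comparison, the minimum possible |A + A| over all 4-element sets is 2·4 − 1 = 7 (so min K = 7/4), attained only by arithmetic progressions.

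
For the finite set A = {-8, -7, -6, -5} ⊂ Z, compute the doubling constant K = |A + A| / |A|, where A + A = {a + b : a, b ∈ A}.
K = |A + A| / |A| = 7/4

Enumerate A + A = {a + b : a, b ∈ A}. With |A| = 4, there are |A|^2 = 16 ordered sum pairs; collecting distinct values, A + A = {-16, -15, -14, -13, -12, -11, -10}, so |A + A| = 7. Thus K = 7/4. Here |A + A| = 2|A| − 1 = 7, the minimum possible — so K = 7/4 is minimal, which holds iff A is an arithmetic progression.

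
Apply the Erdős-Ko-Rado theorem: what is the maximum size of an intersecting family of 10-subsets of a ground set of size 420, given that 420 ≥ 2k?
max |F| = C(419, 9) = 1005991207314658708

The Erdős-Ko-Rado theorem states: for n ≥ 2k, an intersecting family of k-subsets of an n-element set has size at most C(n − 1, k − 1), with equality for 'star' families {A ⊆ [n] : |A| = k, i ∈ A} (fix an element i). For n = 420, k = 10: C(419, 9) = 1005991207314658708.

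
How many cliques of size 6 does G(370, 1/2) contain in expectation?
E[# K_6] = C(370, 6) · (1/2)^C(6, 2) = 3421239098460 / 2^15 = 855309774615/8192 ≈ 104407931.471558

For each 6-subset S of vertices (there are C(370, 6) = 3421239098460 such S), let X_S = 1 if S induces a K_6 (all C(6, 2) = 15 edges present). Then P(X_S = 1) = (1/2)^15 = 1/32768. By linearity of expectation, E[# K_6] = C(370, 6) · (1/2)^15 = 3421239098460 / 32768 = 855309774615/8192 ≈ 104407931.471558.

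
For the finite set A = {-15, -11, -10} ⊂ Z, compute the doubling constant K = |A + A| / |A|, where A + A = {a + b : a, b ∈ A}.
K = |A + A| / |A| = 6/3 = 2

Enumerate A + A = {a + b : a, b ∈ A}. With |A| = 3, there are |A|^2 = 9 ordered sum pairs; collecting distinct values, A + A = {-30, -26, -25, -22, -21, -20}, so |A + A| = 6. Thus K = 6/3 = 2. For comparison, the minimum possible |A + A| over all 3-element sets is 2·3 − 1 = 5 (so min K = 5/3), attained only by arithmetic progressions.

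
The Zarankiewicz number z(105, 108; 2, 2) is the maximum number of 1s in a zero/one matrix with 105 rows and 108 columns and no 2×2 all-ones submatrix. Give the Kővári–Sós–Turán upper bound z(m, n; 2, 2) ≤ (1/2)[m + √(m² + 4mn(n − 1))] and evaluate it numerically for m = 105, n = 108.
z(105, 108; 2, 2) ≤ (1/2)[105 + √(105² + 4·105·108·107)] = (1/2)[105 + √4864545] = 1155.2857

Kővári–Sós–Turán: let r_1, ..., r_105 be the row sums and z = Σ r_i the total number of 1s. Each pair of columns can share at most one row with both entries 1 (else a 2×2 all-ones block appears), so Σ_i C(r_i, 2) ≤ C(108, 2) = 5778. By convexity Σ_i C(r_i, 2) ≥ 105·C(z/105, 2) = z(z − 105)/(2·105), giving z² − 105z − 105·108·107 ≤ 0 and hence z ≤ (1/2)[105 + √(11025 + 4·1213380)] = (1/2)[105 + √4864545] ≈ (1/2)(105 + 2205.5714) = 1155.2857.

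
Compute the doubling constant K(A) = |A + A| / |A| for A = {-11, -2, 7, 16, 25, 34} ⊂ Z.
K = |A + A| / |A| = 11/6

Enumerate A + A = {a + b : a, b ∈ A}. With |A| = 6, there are |A|^2 = 36 ordered sum pairs; collecting distinct values, A + A = {-22, -13, -4, 5, 14, 23, 32, 41, 50, 59, 68}, so |A + A| = 11. Thus K = 11/6. Here |A + A| = 2|A| − 1 = 11, the minimum possible — so K = 11/6 is minimal, which holds iff A is an arithmetic progression.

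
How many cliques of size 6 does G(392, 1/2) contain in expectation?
E[# K_6] = C(392, 6) · (1/2)^C(6, 2) = 4849391277276 / 2^15 = 1212347819319/8192 ≈ 147991677.162964

For each 6-subset S of vertices (there are C(392, 6) = 4849391277276 such S), let X_S = 1 if S induces a K_6 (all C(6, 2) = 15 edges present). Then P(X_S = 1) = (1/2)^15 = 1/32768. By linearity of expectation, E[# K_6] = C(392, 6) · (1/2)^15 = 4849391277276 / 32768 = 1212347819319/8192 ≈ 147991677.162964.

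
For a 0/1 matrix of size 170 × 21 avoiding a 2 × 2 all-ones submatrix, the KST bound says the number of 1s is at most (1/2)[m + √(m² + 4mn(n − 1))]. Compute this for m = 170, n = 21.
z(170, 21; 2, 2) ≤ (1/2)[170 + √(170² + 4·170·21·20)] = (1/2)[170 + √314500] = 365.4015

Kővári–Sós–Turán: let r_1, ..., r_170 be the row sums and z = Σ r_i the total number of 1s. Each pair of columns can share at most one row with both entries 1 (else a 2×2 all-ones block appears), so Σ_i C(r_i, 2) ≤ C(21, 2) = 210. By convexity Σ_i C(r_i, 2) ≥ 170·C(z/170, 2) = z(z − 170)/(2·170), giving z² − 170z − 170·21·20 ≤ 0 and hence z ≤ (1/2)[170 + √(28900 + 4·71400)] = (1/2)[170 + √314500] ≈ (1/2)(170 + 560.803) = 365.4015.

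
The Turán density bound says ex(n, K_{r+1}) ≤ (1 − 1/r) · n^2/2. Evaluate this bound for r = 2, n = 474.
Turán density bound = (1/2) · 474^2/2 = 56169

Turán's theorem: ex(n, K_{r+1}) is achieved by the complete r-partite Turán graph T(n, r) with parts as balanced as possible, and is at most (1 − 1/r) · n^2/2. For r = 2, n = 474: the density bound is (1/2) · 224676/2 = 56169. Since 2 ∣ 474, the Turán graph T(474, 2) has parts of equal size 237, and its edge count e(T(474, 2)) = 56169 attains the density bound exactly.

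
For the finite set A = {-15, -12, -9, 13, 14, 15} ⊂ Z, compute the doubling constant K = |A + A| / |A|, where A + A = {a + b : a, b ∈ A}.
K = |A + A| / |A| = 19/6

Enumerate A + A = {a + b : a, b ∈ A}. With |A| = 6, there are |A|^2 = 36 ordered sum pairs; collecting distinct values, A + A = {-30, -27, -24, -21, -18, -2, -1, 0, 1, 2, 3, 4, 5, 6, 26, 27, 28, 29, 30}, so |A + A| = 19. Thus K = 19/6. For comparison, the minimum possible |A + A| over all 6-element sets is 2·6 − 1 = 11 (so min K = 11/6), attained only by arithmetic progressions.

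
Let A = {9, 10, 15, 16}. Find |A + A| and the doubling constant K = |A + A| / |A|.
K = |A + A| / |A| = 9/4

Enumerate A + A = {a + b : a, b ∈ A}. With |A| = 4, there are |A|^2 = 16 ordered sum pairs; collecting distinct values, A + A = {18, 19, 20, 24, 25, 26, 30, 31, 32}, so |A + A| = 9. Thus K = 9/4. For comparison, the minimum possible |A + A| over all 4-element sets is 2·4 − 1 = 7 (so min K = 7/4), attained only by arithmetic progressions.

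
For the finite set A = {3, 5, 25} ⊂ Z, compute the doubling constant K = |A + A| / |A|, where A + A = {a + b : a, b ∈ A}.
K = |A + A| / |A| = 6/3 = 2

Enumerate A + A = {a + b : a, b ∈ A}. With |A| = 3, there are |A|^2 = 9 ordered sum pairs; collecting distinct values, A + A = {6, 8, 10, 28, 30, 50}, so |A + A| = 6. Thus K = 6/3 = 2. For comparison, the minimum possible |A + A| over all 3-element sets is 2·3 − 1 = 5 (so min K = 5/3), attained only by arithmetic progressions.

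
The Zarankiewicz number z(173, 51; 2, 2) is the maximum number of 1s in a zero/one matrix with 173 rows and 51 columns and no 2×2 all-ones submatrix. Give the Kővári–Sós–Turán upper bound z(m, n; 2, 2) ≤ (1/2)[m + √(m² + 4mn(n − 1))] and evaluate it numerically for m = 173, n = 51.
z(173, 51; 2, 2) ≤ (1/2)[173 + √(173² + 4·173·51·50)] = (1/2)[173 + √1794529] = 756.3002

Kővári–Sós–Turán: let r_1, ..., r_173 be the row sums and z = Σ r_i the total number of 1s. Each pair of columns can share at most one row with both entries 1 (else a 2×2 all-ones block appears), so Σ_i C(r_i, 2) ≤ C(51, 2) = 1275. By convexity Σ_i C(r_i, 2) ≥ 173·C(z/173, 2) = z(z − 173)/(2·173), giving z² − 173z − 173·51·50 ≤ 0 and hence z ≤ (1/2)[173 + √(29929 + 4·441150)] = (1/2)[173 + √1794529] ≈ (1/2)(173 + 1339.6003) = 756.3002.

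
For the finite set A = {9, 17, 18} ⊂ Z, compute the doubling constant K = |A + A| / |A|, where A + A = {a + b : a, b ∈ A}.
K = |A + A| / |A| = 6/3 = 2

Enumerate A + A = {a + b : a, b ∈ A}. With |A| = 3, there are |A|^2 = 9 ordered sum pairs; collecting distinct values, A + A = {18, 26, 27, 34, 35, 36}, so |A + A| = 6. Thus K = 6/3 = 2. For comparison, the minimum possible |A + A| over all 3-element sets is 2·3 − 1 = 5 (so min K = 5/3), attained only by arithmetic progressions.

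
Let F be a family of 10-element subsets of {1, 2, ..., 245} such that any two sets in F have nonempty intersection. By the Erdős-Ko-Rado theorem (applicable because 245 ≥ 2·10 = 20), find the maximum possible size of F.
max |F| = C(244, 9) = 7276322244723048

Erdős-Ko-Rado (1961): when n ≥ 2k, max |F| = C(n−1, k−1). The bound is attained by the star {A : i ∈ A} for any fixed i ∈ [n]. Here C(245−1, 10−1) = C(244, 9) = 7276322244723048.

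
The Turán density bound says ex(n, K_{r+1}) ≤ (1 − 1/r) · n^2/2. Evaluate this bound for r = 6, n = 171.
Turán density bound = (5/6) · 171^2/2 = 48735/4 ≈ 12183.75

Turán's theorem: ex(n, K_{r+1}) is achieved by the complete r-partite Turán graph T(n, r) with parts as balanced as possible, and is at most (1 − 1/r) · n^2/2. For r = 6, n = 171: the density bound is (5/6) · 29241/2 = 48735/4 ≈ 12183.75. The integer-valued extremum is e(T(171, 6)) = 12183, which is strictly less than the density bound 48735/4 since 6 ∤ 171 (the parts of T(171, 6) cannot all be equal).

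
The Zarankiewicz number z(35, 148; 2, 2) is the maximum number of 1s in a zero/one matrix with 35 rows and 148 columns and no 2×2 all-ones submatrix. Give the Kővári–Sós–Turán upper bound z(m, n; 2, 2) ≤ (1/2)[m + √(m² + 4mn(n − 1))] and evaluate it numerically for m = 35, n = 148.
z(35, 148; 2, 2) ≤ (1/2)[35 + √(35² + 4·35·148·147)] = (1/2)[35 + √3047065] = 890.2922

Kővári–Sós–Turán: let r_1, ..., r_35 be the row sums and z = Σ r_i the total number of 1s. Each pair of columns can share at most one row with both entries 1 (else a 2×2 all-ones block appears), so Σ_i C(r_i, 2) ≤ C(148, 2) = 10878. By convexity Σ_i C(r_i, 2) ≥ 35·C(z/35, 2) = z(z − 35)/(2·35), giving z² − 35z − 35·148·147 ≤ 0 and hence z ≤ (1/2)[35 + √(1225 + 4·761460)] = (1/2)[35 + √3047065] ≈ (1/2)(35 + 1745.5844) = 890.2922.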